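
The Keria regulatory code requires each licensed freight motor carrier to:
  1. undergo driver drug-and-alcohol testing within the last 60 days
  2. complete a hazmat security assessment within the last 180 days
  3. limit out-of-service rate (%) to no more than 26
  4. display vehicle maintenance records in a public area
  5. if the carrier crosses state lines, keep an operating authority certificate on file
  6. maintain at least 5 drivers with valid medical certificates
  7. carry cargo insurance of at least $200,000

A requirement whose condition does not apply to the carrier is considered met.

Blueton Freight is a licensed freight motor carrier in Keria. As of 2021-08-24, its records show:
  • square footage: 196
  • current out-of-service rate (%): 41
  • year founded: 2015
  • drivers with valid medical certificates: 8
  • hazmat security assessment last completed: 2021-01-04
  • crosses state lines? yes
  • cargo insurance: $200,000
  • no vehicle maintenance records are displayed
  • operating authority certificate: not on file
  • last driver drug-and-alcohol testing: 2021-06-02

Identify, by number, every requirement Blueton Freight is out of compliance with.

1, 2, 3, 4, 5

1. driver drug-and-alcohol testing 83 days ago vs limit 60 → not met
2. hazmat security assessment 232 days ago vs limit 180 → not met
3. out-of-service rate (%) 41 > 26 → not met
4. vehicle maintenance records absent → not met
5. condition 'crosses state lines' holds; operating authority certificate absent → not met
6. drivers with valid medical certificates 8 ≥ 5 → met
7. cargo insurance $200,000 ≥ $200,000 → met
Not met: 1, 2, 3, 4, 5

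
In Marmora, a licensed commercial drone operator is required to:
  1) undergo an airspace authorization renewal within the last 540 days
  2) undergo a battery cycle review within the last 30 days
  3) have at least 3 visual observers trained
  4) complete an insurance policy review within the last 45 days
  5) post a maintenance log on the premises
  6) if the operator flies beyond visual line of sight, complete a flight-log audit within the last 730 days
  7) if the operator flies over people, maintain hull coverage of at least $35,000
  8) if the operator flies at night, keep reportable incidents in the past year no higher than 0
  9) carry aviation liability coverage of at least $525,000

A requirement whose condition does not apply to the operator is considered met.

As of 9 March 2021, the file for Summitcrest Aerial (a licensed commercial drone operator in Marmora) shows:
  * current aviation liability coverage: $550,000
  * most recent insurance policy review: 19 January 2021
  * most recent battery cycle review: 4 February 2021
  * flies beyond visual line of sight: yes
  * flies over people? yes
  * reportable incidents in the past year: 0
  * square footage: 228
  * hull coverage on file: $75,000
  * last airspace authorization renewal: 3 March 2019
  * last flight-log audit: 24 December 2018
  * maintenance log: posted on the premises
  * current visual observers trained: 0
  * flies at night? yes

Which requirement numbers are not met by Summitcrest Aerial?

1. airspace authorization renewal 737 days ago vs limit 540 → not met
2. battery cycle review 33 days ago vs limit 30 → not met
3. visual observers trained 0 < 3 → not met
4. insurance policy review 49 days ago vs limit 45 → not met
5. maintenance log present → met
6. condition 'flies beyond visual line of sight' holds; flight-log audit 806 days ago vs limit 730 → not met
7. condition 'flies over people' holds; hull coverage $75,000 ≥ $35,000 → met
8. condition 'flies at night' holds; reportable incidents in the past year 0 ≤ 0 → met
9. aviation liability coverage $550,000 ≥ $525,000 → met
Not met: 1, 2, 3, 4, 6

1, 2, 3, 4, 6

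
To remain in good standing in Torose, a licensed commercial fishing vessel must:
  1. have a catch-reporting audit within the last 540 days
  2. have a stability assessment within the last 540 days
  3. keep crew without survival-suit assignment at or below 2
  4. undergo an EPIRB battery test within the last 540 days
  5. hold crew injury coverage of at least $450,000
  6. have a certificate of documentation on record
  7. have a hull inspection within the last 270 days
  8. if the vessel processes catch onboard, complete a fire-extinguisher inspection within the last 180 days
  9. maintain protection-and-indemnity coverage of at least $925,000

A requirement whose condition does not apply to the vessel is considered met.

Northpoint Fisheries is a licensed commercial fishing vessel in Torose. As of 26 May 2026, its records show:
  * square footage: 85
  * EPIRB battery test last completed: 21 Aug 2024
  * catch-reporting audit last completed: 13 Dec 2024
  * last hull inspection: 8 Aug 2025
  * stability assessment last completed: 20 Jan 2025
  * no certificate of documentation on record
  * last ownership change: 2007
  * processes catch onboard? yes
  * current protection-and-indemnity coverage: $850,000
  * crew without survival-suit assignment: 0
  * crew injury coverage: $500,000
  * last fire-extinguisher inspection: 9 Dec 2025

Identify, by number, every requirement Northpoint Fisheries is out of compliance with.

4, 6, 7, 9

1. catch-reporting audit 529 days ago vs limit 540 → met
2. stability assessment 491 days ago vs limit 540 → met
3. crew without survival-suit assignment 0 ≤ 2 → met
4. EPIRB battery test 643 days ago vs limit 540 → not met
5. crew injury coverage $500,000 ≥ $450,000 → met
6. certificate of documentation absent → not met
7. hull inspection 291 days ago vs limit 270 → not met
8. condition 'processes catch onboard' holds; fire-extinguisher inspection 168 days ago vs limit 180 → met
9. protection-and-indemnity coverage $850,000 < $925,000 → not met
Not met: 4, 6, 7, 9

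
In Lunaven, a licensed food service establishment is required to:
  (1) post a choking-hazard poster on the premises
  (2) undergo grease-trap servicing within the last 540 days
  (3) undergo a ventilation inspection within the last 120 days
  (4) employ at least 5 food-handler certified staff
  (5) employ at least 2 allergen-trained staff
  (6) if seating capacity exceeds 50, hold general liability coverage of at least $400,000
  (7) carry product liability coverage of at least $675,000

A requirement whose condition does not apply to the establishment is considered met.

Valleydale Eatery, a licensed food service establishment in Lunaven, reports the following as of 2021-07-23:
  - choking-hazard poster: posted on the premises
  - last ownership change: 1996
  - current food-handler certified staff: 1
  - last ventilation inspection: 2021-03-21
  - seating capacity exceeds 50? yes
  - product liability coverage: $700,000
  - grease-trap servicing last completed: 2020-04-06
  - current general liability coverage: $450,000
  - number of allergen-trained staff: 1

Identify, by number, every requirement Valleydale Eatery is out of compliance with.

1. choking-hazard poster present → met
2. grease-trap servicing 473 days ago vs limit 540 → met
3. ventilation inspection 124 days ago vs limit 120 → not met
4. food-handler certified staff 1 < 5 → not met
5. allergen-trained staff 1 < 2 → not met
6. condition 'seating capacity exceeds 50' holds; general liability coverage $450,000 ≥ $400,000 → met
7. product liability coverage $700,000 ≥ $675,000 → met
Not met: 3, 4, 5

3, 4, 5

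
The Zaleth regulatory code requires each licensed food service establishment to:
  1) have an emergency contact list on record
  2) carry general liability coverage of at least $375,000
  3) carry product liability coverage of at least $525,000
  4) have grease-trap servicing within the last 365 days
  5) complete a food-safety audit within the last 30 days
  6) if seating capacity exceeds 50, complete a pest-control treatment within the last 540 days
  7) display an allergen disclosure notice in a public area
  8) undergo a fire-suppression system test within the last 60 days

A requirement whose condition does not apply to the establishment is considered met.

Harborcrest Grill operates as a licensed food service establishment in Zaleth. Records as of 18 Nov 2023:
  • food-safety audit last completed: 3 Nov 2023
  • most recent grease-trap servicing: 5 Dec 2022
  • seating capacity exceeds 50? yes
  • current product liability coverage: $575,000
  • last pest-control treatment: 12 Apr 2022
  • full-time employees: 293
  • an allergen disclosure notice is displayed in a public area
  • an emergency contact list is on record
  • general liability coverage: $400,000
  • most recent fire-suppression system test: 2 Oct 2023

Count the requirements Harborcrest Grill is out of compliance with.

1

1. emergency contact list present → met
2. general liability coverage $400,000 ≥ $375,000 → met
3. product liability coverage $575,000 ≥ $525,000 → met
4. grease-trap servicing 348 days ago vs limit 365 → met
5. food-safety audit 15 days ago vs limit 30 → met
6. condition 'seating capacity exceeds 50' holds; pest-control treatment 585 days ago vs limit 540 → not met
7. allergen disclosure notice present → met
8. fire-suppression system test 47 days ago vs limit 60 → met
Not met: 1 of 8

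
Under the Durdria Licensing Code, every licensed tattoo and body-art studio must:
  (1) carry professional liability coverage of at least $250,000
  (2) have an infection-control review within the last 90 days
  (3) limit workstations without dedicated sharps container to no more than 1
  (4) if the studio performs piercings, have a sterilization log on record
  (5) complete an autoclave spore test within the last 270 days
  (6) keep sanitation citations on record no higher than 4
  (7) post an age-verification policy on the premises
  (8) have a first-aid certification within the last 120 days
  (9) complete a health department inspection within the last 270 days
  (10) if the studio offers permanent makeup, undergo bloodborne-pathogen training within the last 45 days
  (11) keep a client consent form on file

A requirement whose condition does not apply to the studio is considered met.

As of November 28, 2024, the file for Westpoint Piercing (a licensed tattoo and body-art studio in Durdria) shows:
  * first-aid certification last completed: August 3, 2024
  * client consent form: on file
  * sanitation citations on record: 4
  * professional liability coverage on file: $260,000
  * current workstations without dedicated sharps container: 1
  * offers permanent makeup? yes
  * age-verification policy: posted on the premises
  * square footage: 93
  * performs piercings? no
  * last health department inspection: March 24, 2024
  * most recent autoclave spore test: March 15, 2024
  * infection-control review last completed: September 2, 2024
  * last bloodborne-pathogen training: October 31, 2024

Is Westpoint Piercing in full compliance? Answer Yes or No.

1. professional liability coverage $260,000 ≥ $250,000 → met
2. infection-control review 87 days ago vs limit 90 → met
3. workstations without dedicated sharps container 1 ≤ 1 → met
4. condition 'performs piercings' does not hold → requirement n/a → met
5. autoclave spore test 258 days ago vs limit 270 → met
6. sanitation citations on record 4 ≤ 4 → met
7. age-verification policy present → met
8. first-aid certification 117 days ago vs limit 120 → met
9. health department inspection 249 days ago vs limit 270 → met
10. condition 'offers permanent makeup' holds; bloodborne-pathogen training 28 days ago vs limit 45 → met
11. client consent form present → met
All met.

Yes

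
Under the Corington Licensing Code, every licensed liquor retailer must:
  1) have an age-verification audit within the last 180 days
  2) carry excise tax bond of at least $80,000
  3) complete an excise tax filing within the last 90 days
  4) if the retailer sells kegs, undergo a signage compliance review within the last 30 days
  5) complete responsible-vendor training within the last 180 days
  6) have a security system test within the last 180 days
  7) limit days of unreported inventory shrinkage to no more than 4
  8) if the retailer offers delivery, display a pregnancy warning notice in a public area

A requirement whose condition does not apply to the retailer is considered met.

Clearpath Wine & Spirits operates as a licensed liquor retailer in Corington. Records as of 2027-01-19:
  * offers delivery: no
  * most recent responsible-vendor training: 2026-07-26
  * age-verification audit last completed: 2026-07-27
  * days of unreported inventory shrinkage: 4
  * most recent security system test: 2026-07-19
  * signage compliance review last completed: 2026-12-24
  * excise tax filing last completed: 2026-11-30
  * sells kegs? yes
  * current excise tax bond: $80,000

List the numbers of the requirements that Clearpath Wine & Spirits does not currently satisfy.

1. age-verification audit 176 days ago vs limit 180 → met
2. excise tax bond $80,000 ≥ $80,000 → met
3. excise tax filing 50 days ago vs limit 90 → met
4. condition 'sells kegs' holds; signage compliance review 26 days ago vs limit 30 → met
5. responsible-vendor training 177 days ago vs limit 180 → met
6. security system test 184 days ago vs limit 180 → not met
7. days of unreported inventory shrinkage 4 ≤ 4 → met
8. condition 'offers delivery' does not hold → requirement n/a → met
Not met: 6

6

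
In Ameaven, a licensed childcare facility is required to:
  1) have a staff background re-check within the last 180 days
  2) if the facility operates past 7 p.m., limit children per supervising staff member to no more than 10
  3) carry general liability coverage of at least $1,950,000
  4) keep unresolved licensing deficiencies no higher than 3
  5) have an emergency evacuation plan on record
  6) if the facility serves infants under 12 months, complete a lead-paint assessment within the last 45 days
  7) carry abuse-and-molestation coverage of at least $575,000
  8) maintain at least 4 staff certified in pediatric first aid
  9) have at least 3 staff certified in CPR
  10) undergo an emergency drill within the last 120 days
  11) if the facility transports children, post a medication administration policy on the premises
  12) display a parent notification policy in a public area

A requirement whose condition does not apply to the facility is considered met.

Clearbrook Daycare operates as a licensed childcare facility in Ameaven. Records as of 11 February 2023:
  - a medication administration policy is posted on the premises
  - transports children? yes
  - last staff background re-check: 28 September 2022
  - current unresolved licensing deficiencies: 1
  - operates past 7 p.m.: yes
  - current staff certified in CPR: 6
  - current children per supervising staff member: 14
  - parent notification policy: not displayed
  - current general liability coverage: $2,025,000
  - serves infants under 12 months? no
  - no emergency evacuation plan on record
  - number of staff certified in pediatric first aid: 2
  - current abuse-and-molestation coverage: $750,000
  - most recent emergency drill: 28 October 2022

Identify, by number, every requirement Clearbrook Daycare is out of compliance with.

2, 5, 8, 12

1. staff background re-check 136 days ago vs limit 180 → met
2. condition 'operates past 7 p.m.' holds; children per supervising staff member 14 > 10 → not met
3. general liability coverage $2,025,000 ≥ $1,950,000 → met
4. unresolved licensing deficiencies 1 ≤ 3 → met
5. emergency evacuation plan absent → not met
6. condition 'serves infants under 12 months' does not hold → requirement n/a → met
7. abuse-and-molestation coverage $750,000 ≥ $575,000 → met
8. staff certified in pediatric first aid 2 < 4 → not met
9. staff certified in CPR 6 ≥ 3 → met
10. emergency drill 106 days ago vs limit 120 → met
11. condition 'transports children' holds; medication administration policy present → met
12. parent notification policy absent → not met
Not met: 2, 5, 8, 12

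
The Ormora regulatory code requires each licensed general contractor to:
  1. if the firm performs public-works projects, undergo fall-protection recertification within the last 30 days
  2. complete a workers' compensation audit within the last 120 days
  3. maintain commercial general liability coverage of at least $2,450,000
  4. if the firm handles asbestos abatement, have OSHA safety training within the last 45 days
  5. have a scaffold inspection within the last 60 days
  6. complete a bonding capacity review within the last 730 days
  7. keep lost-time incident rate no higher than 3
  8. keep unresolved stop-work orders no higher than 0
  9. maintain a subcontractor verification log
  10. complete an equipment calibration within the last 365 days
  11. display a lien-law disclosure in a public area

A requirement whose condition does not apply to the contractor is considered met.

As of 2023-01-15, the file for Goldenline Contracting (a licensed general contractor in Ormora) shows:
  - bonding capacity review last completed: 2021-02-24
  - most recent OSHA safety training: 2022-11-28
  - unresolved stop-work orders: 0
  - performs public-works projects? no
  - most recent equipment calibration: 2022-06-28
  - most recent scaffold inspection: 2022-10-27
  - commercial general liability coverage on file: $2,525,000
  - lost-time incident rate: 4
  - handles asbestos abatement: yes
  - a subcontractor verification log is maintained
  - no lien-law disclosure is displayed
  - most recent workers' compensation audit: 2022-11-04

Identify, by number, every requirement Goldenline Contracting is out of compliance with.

4, 5, 7, 11

1. condition 'performs public-works projects' does not hold → requirement n/a → met
2. workers' compensation audit 72 days ago vs limit 120 → met
3. commercial general liability coverage $2,525,000 ≥ $2,450,000 → met
4. condition 'handles asbestos abatement' holds; OSHA safety training 48 days ago vs limit 45 → not met
5. scaffold inspection 80 days ago vs limit 60 → not met
6. bonding capacity review 690 days ago vs limit 730 → met
7. lost-time incident rate 4 > 3 → not met
8. unresolved stop-work orders 0 ≤ 0 → met
9. subcontractor verification log present → met
10. equipment calibration 201 days ago vs limit 365 → met
11. lien-law disclosure absent → not met
Not met: 4, 5, 7, 11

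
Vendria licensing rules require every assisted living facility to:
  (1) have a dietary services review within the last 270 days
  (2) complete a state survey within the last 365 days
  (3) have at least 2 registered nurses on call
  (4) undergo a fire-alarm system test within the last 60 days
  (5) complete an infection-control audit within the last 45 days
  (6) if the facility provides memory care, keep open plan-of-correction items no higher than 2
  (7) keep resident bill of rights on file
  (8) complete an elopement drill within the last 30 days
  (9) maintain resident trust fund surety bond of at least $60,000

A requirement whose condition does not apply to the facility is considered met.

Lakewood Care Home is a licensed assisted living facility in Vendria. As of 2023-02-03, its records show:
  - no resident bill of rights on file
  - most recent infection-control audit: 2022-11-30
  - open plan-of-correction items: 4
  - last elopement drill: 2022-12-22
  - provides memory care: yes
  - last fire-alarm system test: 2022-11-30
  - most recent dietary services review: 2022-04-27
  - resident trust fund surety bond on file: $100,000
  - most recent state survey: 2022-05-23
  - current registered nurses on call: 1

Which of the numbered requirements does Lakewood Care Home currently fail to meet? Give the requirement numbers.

1, 3, 4, 5, 6, 7, 8

1. dietary services review 282 days ago vs limit 270 → not met
2. state survey 256 days ago vs limit 365 → met
3. registered nurses on call 1 < 2 → not met
4. fire-alarm system test 65 days ago vs limit 60 → not met
5. infection-control audit 65 days ago vs limit 45 → not met
6. condition 'provides memory care' holds; open plan-of-correction items 4 > 2 → not met
7. resident bill of rights absent → not met
8. elopement drill 43 days ago vs limit 30 → not met
9. resident trust fund surety bond $100,000 ≥ $60,000 → met
Not met: 1, 3, 4, 5, 6, 7, 8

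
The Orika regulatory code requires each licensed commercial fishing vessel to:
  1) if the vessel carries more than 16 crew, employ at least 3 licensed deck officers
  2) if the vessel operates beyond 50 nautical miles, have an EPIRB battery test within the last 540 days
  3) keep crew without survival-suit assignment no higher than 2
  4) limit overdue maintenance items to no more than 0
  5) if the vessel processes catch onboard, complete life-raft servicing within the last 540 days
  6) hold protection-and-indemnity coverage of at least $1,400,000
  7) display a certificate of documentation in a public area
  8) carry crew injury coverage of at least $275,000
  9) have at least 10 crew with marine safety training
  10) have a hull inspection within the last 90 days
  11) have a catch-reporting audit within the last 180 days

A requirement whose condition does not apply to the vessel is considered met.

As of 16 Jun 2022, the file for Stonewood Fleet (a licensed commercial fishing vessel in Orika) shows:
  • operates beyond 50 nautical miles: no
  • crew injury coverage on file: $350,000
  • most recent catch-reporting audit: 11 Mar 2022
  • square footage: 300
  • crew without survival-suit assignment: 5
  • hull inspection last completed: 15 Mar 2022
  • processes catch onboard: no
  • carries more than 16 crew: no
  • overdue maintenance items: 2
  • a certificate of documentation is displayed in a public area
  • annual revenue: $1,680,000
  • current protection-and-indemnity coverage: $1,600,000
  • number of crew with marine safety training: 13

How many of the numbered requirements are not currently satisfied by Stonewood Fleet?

1. condition 'carries more than 16 crew' does not hold → requirement n/a → met
2. condition 'operates beyond 50 nautical miles' does not hold → requirement n/a → met
3. crew without survival-suit assignment 5 > 2 → not met
4. overdue maintenance items 2 > 0 → not met
5. condition 'processes catch onboard' does not hold → requirement n/a → met
6. protection-and-indemnity coverage $1,600,000 ≥ $1,400,000 → met
7. certificate of documentation present → met
8. crew injury coverage $350,000 ≥ $275,000 → met
9. crew with marine safety training 13 ≥ 10 → met
10. hull inspection 93 days ago vs limit 90 → not met
11. catch-reporting audit 97 days ago vs limit 180 → met
Not met: 3 of 11

3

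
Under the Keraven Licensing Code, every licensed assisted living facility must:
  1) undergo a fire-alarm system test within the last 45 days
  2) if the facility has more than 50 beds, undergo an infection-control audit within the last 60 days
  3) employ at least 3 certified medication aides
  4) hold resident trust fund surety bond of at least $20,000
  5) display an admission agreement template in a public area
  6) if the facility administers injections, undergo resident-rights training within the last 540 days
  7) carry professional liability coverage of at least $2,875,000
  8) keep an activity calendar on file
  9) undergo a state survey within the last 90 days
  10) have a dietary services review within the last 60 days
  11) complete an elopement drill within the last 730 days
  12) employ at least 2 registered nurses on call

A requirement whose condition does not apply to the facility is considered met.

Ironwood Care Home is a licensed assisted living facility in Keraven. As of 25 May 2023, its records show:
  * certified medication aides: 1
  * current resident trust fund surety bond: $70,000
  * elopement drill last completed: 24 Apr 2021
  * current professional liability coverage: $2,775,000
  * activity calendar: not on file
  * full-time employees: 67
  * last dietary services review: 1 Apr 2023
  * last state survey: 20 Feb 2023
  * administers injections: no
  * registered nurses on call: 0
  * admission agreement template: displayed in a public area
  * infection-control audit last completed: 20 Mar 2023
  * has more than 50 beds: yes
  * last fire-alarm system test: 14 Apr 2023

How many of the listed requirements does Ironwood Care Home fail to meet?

1. fire-alarm system test 41 days ago vs limit 45 → met
2. condition 'has more than 50 beds' holds; infection-control audit 66 days ago vs limit 60 → not met
3. certified medication aides 1 < 3 → not met
4. resident trust fund surety bond $70,000 ≥ $20,000 → met
5. admission agreement template present → met
6. condition 'administers injections' does not hold → requirement n/a → met
7. professional liability coverage $2,775,000 < $2,875,000 → not met
8. activity calendar absent → not met
9. state survey 94 days ago vs limit 90 → not met
10. dietary services review 54 days ago vs limit 60 → met
11. elopement drill 761 days ago vs limit 730 → not met
12. registered nurses on call 0 < 2 → not met
Not met: 7 of 12

7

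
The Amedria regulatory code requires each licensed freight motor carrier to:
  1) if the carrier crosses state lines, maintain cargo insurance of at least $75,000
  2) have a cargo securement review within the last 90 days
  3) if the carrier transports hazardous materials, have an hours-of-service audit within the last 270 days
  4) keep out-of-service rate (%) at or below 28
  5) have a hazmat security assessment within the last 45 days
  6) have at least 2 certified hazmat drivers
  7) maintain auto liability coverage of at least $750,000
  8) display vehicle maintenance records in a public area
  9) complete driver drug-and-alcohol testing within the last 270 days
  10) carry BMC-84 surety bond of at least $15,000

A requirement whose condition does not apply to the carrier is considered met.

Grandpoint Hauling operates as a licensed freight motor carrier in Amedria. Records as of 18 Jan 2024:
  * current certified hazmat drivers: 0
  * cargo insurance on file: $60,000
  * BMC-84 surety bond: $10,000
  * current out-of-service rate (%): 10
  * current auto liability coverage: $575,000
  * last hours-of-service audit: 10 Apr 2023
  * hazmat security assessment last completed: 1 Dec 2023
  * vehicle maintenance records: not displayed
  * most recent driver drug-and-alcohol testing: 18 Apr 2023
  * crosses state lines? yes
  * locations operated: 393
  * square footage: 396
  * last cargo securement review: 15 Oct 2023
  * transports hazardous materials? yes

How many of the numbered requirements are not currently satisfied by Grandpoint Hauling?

1. condition 'crosses state lines' holds; cargo insurance $60,000 < $75,000 → not met
2. cargo securement review 95 days ago vs limit 90 → not met
3. condition 'transports hazardous materials' holds; hours-of-service audit 283 days ago vs limit 270 → not met
4. out-of-service rate (%) 10 ≤ 28 → met
5. hazmat security assessment 48 days ago vs limit 45 → not met
6. certified hazmat drivers 0 < 2 → not met
7. auto liability coverage $575,000 < $750,000 → not met
8. vehicle maintenance records absent → not met
9. driver drug-and-alcohol testing 275 days ago vs limit 270 → not met
10. BMC-84 surety bond $10,000 < $15,000 → not met
Not met: 9 of 10

9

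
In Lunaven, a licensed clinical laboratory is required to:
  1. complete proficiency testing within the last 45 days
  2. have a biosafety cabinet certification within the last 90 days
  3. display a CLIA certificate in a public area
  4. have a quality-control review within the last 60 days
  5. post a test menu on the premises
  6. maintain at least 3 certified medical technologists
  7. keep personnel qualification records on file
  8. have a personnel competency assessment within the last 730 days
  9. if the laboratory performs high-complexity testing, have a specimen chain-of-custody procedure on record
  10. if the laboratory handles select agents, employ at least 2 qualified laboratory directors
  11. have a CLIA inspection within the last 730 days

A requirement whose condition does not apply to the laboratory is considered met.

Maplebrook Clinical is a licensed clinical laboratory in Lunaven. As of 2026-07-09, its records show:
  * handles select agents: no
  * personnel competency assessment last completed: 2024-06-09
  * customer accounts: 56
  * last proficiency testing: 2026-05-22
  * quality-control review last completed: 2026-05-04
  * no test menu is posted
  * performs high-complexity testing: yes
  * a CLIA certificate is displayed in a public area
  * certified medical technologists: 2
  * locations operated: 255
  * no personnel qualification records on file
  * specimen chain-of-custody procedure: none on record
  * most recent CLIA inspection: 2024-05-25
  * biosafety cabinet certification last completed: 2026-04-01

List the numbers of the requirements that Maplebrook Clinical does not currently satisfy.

1. proficiency testing 48 days ago vs limit 45 → not met
2. biosafety cabinet certification 99 days ago vs limit 90 → not met
3. CLIA certificate present → met
4. quality-control review 66 days ago vs limit 60 → not met
5. test menu absent → not met
6. certified medical technologists 2 < 3 → not met
7. personnel qualification records absent → not met
8. personnel competency assessment 760 days ago vs limit 730 → not met
9. condition 'performs high-complexity testing' holds; specimen chain-of-custody procedure absent → not met
10. condition 'handles select agents' does not hold → requirement n/a → met
11. CLIA inspection 775 days ago vs limit 730 → not met
Not met: 1, 2, 4, 5, 6, 7, 8, 9, 11

1, 2, 4, 5, 6, 7, 8, 9, 11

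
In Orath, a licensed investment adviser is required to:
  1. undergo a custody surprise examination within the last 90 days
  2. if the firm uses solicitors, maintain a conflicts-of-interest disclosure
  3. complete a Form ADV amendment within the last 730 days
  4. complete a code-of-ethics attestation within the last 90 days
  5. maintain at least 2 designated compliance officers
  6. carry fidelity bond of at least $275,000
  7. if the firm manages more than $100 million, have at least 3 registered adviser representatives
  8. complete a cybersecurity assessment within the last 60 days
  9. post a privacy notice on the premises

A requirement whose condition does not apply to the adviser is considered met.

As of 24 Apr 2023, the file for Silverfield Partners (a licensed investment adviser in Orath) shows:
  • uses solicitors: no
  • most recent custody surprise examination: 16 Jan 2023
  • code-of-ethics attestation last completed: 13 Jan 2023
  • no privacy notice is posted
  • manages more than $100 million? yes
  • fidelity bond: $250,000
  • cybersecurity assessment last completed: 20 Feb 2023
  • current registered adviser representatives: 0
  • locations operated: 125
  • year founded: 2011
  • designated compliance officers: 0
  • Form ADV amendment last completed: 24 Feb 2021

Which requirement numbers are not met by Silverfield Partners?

1. custody surprise examination 98 days ago vs limit 90 → not met
2. condition 'uses solicitors' does not hold → requirement n/a → met
3. Form ADV amendment 789 days ago vs limit 730 → not met
4. code-of-ethics attestation 101 days ago vs limit 90 → not met
5. designated compliance officers 0 < 2 → not met
6. fidelity bond $250,000 < $275,000 → not met
7. condition 'manages more than $100 million' holds; registered adviser representatives 0 < 3 → not met
8. cybersecurity assessment 63 days ago vs limit 60 → not met
9. privacy notice absent → not met
Not met: 1, 3, 4, 5, 6, 7, 8, 9

1, 3, 4, 5, 6, 7, 8, 9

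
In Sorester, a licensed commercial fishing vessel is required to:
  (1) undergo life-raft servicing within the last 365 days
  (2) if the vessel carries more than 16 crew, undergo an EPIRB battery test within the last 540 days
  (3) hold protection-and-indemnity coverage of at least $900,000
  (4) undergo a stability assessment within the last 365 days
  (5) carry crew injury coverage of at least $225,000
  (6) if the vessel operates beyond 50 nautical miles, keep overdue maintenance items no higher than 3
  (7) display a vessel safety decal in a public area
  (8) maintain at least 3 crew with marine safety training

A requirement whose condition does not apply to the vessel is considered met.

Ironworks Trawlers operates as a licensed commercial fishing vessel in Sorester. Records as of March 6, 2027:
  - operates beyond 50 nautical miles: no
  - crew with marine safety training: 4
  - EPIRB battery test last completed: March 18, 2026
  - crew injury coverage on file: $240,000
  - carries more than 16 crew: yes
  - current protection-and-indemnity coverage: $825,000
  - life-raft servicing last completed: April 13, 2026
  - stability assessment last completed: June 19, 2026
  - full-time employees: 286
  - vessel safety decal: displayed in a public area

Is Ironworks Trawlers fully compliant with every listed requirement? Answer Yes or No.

No

1. life-raft servicing 327 days ago vs limit 365 → met
2. condition 'carries more than 16 crew' holds; EPIRB battery test 353 days ago vs limit 540 → met
3. protection-and-indemnity coverage $825,000 < $900,000 → not met
4. stability assessment 260 days ago vs limit 365 → met
5. crew injury coverage $240,000 ≥ $225,000 → met
6. condition 'operates beyond 50 nautical miles' does not hold → requirement n/a → met
7. vessel safety decal present → met
8. crew with marine safety training 4 ≥ 3 → met
Not met: 3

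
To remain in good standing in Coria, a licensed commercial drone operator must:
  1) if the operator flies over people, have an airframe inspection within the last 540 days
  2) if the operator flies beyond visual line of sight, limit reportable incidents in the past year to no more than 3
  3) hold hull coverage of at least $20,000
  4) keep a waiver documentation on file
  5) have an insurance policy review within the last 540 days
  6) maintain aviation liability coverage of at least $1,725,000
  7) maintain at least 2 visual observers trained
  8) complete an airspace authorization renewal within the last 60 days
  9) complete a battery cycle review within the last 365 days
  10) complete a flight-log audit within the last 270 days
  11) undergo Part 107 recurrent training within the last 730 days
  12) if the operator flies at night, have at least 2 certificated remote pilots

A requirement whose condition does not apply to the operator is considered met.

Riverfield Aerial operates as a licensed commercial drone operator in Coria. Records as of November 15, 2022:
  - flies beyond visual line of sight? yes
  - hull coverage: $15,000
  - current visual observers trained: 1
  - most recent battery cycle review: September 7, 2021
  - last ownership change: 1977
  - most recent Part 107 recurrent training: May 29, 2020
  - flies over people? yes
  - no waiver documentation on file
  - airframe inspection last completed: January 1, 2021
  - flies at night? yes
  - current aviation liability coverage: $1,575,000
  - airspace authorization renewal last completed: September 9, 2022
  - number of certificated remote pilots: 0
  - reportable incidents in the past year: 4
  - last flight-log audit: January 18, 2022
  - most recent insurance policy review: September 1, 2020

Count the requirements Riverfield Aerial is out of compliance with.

1. condition 'flies over people' holds; airframe inspection 683 days ago vs limit 540 → not met
2. condition 'flies beyond visual line of sight' holds; reportable incidents in the past year 4 > 3 → not met
3. hull coverage $15,000 < $20,000 → not met
4. waiver documentation absent → not met
5. insurance policy review 805 days ago vs limit 540 → not met
6. aviation liability coverage $1,575,000 < $1,725,000 → not met
7. visual observers trained 1 < 2 → not met
8. airspace authorization renewal 67 days ago vs limit 60 → not met
9. battery cycle review 434 days ago vs limit 365 → not met
10. flight-log audit 301 days ago vs limit 270 → not met
11. Part 107 recurrent training 900 days ago vs limit 730 → not met
12. condition 'flies at night' holds; certificated remote pilots 0 < 2 → not met
Not met: 12 of 12

12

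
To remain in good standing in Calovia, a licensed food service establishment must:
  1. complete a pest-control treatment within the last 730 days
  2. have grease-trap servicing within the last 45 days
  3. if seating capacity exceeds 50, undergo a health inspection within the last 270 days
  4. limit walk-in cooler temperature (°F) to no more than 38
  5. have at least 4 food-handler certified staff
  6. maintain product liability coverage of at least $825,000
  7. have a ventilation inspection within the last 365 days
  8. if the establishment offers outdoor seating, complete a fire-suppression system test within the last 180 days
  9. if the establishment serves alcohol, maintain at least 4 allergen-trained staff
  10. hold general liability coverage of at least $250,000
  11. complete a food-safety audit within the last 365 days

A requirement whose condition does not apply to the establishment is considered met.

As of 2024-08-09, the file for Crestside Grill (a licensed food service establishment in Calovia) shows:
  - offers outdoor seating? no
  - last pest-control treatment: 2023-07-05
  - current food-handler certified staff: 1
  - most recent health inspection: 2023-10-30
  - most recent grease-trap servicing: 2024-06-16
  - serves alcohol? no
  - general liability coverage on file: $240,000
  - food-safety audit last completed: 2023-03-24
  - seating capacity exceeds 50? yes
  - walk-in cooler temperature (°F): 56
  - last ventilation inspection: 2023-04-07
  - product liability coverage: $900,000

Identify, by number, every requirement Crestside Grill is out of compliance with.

2, 3, 4, 5, 7, 10, 11

1. pest-control treatment 401 days ago vs limit 730 → met
2. grease-trap servicing 54 days ago vs limit 45 → not met
3. condition 'seating capacity exceeds 50' holds; health inspection 284 days ago vs limit 270 → not met
4. walk-in cooler temperature (°F) 56 > 38 → not met
5. food-handler certified staff 1 < 4 → not met
6. product liability coverage $900,000 ≥ $825,000 → met
7. ventilation inspection 490 days ago vs limit 365 → not met
8. condition 'offers outdoor seating' does not hold → requirement n/a → met
9. condition 'serves alcohol' does not hold → requirement n/a → met
10. general liability coverage $240,000 < $250,000 → not met
11. food-safety audit 504 days ago vs limit 365 → not met
Not met: 2, 3, 4, 5, 7, 10, 11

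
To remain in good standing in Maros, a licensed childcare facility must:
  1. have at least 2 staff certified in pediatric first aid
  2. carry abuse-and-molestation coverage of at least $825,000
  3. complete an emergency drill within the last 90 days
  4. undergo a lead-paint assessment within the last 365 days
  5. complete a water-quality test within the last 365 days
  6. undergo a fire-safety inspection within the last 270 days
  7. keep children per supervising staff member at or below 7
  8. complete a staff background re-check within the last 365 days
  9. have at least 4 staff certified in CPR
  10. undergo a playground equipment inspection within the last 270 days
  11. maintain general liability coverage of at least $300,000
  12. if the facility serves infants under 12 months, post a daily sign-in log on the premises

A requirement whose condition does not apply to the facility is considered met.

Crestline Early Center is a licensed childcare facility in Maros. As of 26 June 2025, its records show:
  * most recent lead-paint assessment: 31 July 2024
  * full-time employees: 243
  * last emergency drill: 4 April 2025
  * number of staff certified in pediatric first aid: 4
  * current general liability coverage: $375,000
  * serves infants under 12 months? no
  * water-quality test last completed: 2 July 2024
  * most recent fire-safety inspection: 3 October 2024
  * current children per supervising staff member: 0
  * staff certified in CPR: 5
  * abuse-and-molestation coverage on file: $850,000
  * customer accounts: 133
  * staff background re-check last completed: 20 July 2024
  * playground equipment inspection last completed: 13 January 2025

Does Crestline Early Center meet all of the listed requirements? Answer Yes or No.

1. staff certified in pediatric first aid 4 ≥ 2 → met
2. abuse-and-molestation coverage $850,000 ≥ $825,000 → met
3. emergency drill 83 days ago vs limit 90 → met
4. lead-paint assessment 330 days ago vs limit 365 → met
5. water-quality test 359 days ago vs limit 365 → met
6. fire-safety inspection 266 days ago vs limit 270 → met
7. children per supervising staff member 0 ≤ 7 → met
8. staff background re-check 341 days ago vs limit 365 → met
9. staff certified in CPR 5 ≥ 4 → met
10. playground equipment inspection 164 days ago vs limit 270 → met
11. general liability coverage $375,000 ≥ $300,000 → met
12. condition 'serves infants under 12 months' does not hold → requirement n/a → met
All met.

Yes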